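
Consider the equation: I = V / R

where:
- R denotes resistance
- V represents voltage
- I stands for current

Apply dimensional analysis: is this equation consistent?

Yes

R (resistance) has dimensions [I^-2 L^2 M T^-3].
V (voltage) has dimensions [I^-1 L^2 M T^-3].
I (current) has dimensions [I].

Left side: [I]
Right side: [I]

Both sides have the same dimensions, so the equation is dimensionally consistent.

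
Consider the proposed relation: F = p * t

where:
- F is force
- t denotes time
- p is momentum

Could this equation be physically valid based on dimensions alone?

No

F (force) has dimensions [L M T^-2].
t (time) has dimensions [T].
p (momentum) has dimensions [L M T^-1].

Left side: [L M T^-2]
Right side: [L M]

The two sides have different dimensions, so the equation is NOT dimensionally consistent.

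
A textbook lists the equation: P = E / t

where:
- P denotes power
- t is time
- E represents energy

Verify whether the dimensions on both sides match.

Yes

P (power) has dimensions [L^2 M T^-3].
t (time) has dimensions [T].
E (energy) has dimensions [L^2 M T^-2].

Left side: [L^2 M T^-3]
Right side: [L^2 M T^-3]

Both sides have the same dimensions, so the equation is dimensionally consistent.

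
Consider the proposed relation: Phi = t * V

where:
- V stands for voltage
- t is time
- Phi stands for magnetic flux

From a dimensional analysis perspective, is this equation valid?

Yes

V (voltage) has dimensions [I^-1 L^2 M T^-3].
t (time) has dimensions [T].
Phi (magnetic flux) has dimensions [I^-1 L^2 M T^-2].

Left side: [I^-1 L^2 M T^-2]
Right side: [I^-1 L^2 M T^-2]

Both sides have the same dimensions, so the equation is dimensionally consistent.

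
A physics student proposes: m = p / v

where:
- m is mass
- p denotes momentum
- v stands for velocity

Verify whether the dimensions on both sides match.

Yes

m (mass) has dimensions [M].
p (momentum) has dimensions [L M T^-1].
v (velocity) has dimensions [L T^-1].

Left side: [M]
Right side: [M]

Both sides have the same dimensions, so the equation is dimensionally consistent.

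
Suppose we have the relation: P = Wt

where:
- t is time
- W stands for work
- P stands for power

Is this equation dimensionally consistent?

No

t (time) has dimensions [T].
W (work) has dimensions [L^2 M T^-2].
P (power) has dimensions [L^2 M T^-3].

Left side: [L^2 M T^-3]
Right side: [L^2 M T^-1]

The two sides have different dimensions, so the equation is NOT dimensionally consistent.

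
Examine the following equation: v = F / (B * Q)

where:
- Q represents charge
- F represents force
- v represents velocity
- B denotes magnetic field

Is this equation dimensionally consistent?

Yes

Q (charge) has dimensions [I T].
F (force) has dimensions [L M T^-2].
v (velocity) has dimensions [L T^-1].
B (magnetic field) has dimensions [I^-1 M T^-2].

Left side: [L T^-1]
Right side: [L T^-1]

Both sides have the same dimensions, so the equation is dimensionally consistent.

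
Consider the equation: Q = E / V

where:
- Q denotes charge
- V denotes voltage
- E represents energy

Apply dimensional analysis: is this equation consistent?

Yes

Q (charge) has dimensions [I T].
V (voltage) has dimensions [I^-1 L^2 M T^-3].
E (energy) has dimensions [L^2 M T^-2].

Left side: [I T]
Right side: [I T]

Both sides have the same dimensions, so the equation is dimensionally consistent.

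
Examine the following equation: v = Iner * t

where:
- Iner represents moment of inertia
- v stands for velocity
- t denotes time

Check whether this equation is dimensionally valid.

No

Iner (moment of inertia) has dimensions [L^2 M].
v (velocity) has dimensions [L T^-1].
t (time) has dimensions [T].

Left side: [L T^-1]
Right side: [L^2 M T]

The two sides have different dimensions, so the equation is NOT dimensionally consistent.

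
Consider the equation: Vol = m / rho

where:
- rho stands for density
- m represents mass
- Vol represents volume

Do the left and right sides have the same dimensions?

Yes

rho (density) has dimensions [L^-3 M].
m (mass) has dimensions [M].
Vol (volume) has dimensions [L^3].

Left side: [L^3]
Right side: [L^3]

Both sides have the same dimensions, so the equation is dimensionally consistent.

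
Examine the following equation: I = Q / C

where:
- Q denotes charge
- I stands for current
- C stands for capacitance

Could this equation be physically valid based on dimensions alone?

No

Q (charge) has dimensions [I T].
I (current) has dimensions [I].
C (capacitance) has dimensions [I^2 L^-2 M^-1 T^4].

Left side: [I]
Right side: [I^-1 L^2 M T^-3]

The two sides have different dimensions, so the equation is NOT dimensionally consistent.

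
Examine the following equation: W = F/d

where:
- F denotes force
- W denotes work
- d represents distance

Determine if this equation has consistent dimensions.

No

F (force) has dimensions [L M T^-2].
W (work) has dimensions [L^2 M T^-2].
d (distance) has dimensions [L].

Left side: [L^2 M T^-2]
Right side: [M T^-2]

The two sides have different dimensions, so the equation is NOT dimensionally consistent.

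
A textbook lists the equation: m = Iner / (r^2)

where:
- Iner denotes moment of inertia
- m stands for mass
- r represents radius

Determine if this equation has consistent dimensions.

Yes

Iner (moment of inertia) has dimensions [L^2 M].
m (mass) has dimensions [M].
r (radius) has dimensions [L].

Left side: [M]
Right side: [M]

Both sides have the same dimensions, so the equation is dimensionally consistent.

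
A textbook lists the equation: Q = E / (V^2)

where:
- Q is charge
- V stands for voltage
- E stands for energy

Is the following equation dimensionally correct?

No

Q (charge) has dimensions [I T].
V (voltage) has dimensions [I^-1 L^2 M T^-3].
E (energy) has dimensions [L^2 M T^-2].

Left side: [I T]
Right side: [I^2 L^-2 M^-1 T^4]

The two sides have different dimensions, so the equation is NOT dimensionally consistent.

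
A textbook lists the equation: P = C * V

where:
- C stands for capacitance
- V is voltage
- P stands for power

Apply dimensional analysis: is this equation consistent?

No

C (capacitance) has dimensions [I^2 L^-2 M^-1 T^4].
V (voltage) has dimensions [I^-1 L^2 M T^-3].
P (power) has dimensions [L^2 M T^-3].

Left side: [L^2 M T^-3]
Right side: [I T]

The two sides have different dimensions, so the equation is NOT dimensionally consistent.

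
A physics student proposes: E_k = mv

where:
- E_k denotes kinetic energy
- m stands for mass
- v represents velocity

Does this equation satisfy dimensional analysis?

No

E_k (kinetic energy) has dimensions [L^2 M T^-2].
m (mass) has dimensions [M].
v (velocity) has dimensions [L T^-1].

Left side: [L^2 M T^-2]
Right side: [L M T^-1]

The two sides have different dimensions, so the equation is NOT dimensionally consistent.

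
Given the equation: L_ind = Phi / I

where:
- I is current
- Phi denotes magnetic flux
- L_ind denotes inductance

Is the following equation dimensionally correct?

Yes

I (current) has dimensions [I].
Phi (magnetic flux) has dimensions [I^-1 L^2 M T^-2].
L_ind (inductance) has dimensions [I^-2 L^2 M T^-2].

Left side: [I^-2 L^2 M T^-2]
Right side: [I^-2 L^2 M T^-2]

Both sides have the same dimensions, so the equation is dimensionally consistent.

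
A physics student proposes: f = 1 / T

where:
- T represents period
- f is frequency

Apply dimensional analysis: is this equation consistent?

Yes

T (period) has dimensions [T].
f (frequency) has dimensions [T^-1].

Left side: [T^-1]
Right side: [T^-1]

Both sides have the same dimensions, so the equation is dimensionally consistent.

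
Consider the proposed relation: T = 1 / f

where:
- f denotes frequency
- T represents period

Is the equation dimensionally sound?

Yes

f (frequency) has dimensions [T^-1].
T (period) has dimensions [T].

Left side: [T]
Right side: [T]

Both sides have the same dimensions, so the equation is dimensionally consistent.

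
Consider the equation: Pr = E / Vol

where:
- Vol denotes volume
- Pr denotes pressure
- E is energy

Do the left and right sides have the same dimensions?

Yes

Vol (volume) has dimensions [L^3].
Pr (pressure) has dimensions [L^-1 M T^-2].
E (energy) has dimensions [L^2 M T^-2].

Left side: [L^-1 M T^-2]
Right side: [L^-1 M T^-2]

Both sides have the same dimensions, so the equation is dimensionally consistent.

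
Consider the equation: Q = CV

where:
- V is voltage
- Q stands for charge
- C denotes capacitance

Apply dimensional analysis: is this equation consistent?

Yes

V (voltage) has dimensions [I^-1 L^2 M T^-3].
Q (charge) has dimensions [I T].
C (capacitance) has dimensions [I^2 L^-2 M^-1 T^4].

Left side: [I T]
Right side: [I T]

Both sides have the same dimensions, so the equation is dimensionally consistent.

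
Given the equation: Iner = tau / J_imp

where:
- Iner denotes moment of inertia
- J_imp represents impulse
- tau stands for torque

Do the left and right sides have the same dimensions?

No

Iner (moment of inertia) has dimensions [L^2 M].
J_imp (impulse) has dimensions [L M T^-1].
tau (torque) has dimensions [L^2 M T^-2].

Left side: [L^2 M]
Right side: [L T^-1]

The two sides have different dimensions, so the equation is NOT dimensionally consistent.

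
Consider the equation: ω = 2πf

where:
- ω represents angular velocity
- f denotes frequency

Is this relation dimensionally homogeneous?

Yes

ω (angular velocity) has dimensions [T^-1].
f (frequency) has dimensions [T^-1].

Left side: [T^-1]
Right side: [T^-1]

Both sides have the same dimensions, so the equation is dimensionally consistent.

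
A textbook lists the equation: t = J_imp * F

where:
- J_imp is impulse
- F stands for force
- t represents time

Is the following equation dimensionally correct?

No

J_imp (impulse) has dimensions [L M T^-1].
F (force) has dimensions [L M T^-2].
t (time) has dimensions [T].

Left side: [T]
Right side: [L^2 M^2 T^-3]

The two sides have different dimensions, so the equation is NOT dimensionally consistent.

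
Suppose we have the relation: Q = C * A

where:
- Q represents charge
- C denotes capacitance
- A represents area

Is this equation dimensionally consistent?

No

Q (charge) has dimensions [I T].
C (capacitance) has dimensions [I^2 L^-2 M^-1 T^4].
A (area) has dimensions [L^2].

Left side: [I T]
Right side: [I^2 M^-1 T^4]

The two sides have different dimensions, so the equation is NOT dimensionally consistent.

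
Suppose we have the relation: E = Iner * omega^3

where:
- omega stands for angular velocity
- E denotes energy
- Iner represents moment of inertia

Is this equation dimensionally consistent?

No

omega (angular velocity) has dimensions [T^-1].
E (energy) has dimensions [L^2 M T^-2].
Iner (moment of inertia) has dimensions [L^2 M].

Left side: [L^2 M T^-2]
Right side: [L^2 M T^-3]

The two sides have different dimensions, so the equation is NOT dimensionally consistent.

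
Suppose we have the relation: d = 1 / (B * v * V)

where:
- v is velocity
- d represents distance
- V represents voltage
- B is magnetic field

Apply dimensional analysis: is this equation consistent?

No

v (velocity) has dimensions [L T^-1].
d (distance) has dimensions [L].
V (voltage) has dimensions [I^-1 L^2 M T^-3].
B (magnetic field) has dimensions [I^-1 M T^-2].

Left side: [L]
Right side: [I^2 L^-3 M^-2 T^6]

The two sides have different dimensions, so the equation is NOT dimensionally consistent.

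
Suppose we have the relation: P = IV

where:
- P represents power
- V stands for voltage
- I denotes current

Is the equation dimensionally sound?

Yes

P (power) has dimensions [L^2 M T^-3].
V (voltage) has dimensions [I^-1 L^2 M T^-3].
I (current) has dimensions [I].

Left side: [L^2 M T^-3]
Right side: [L^2 M T^-3]

Both sides have the same dimensions, so the equation is dimensionally consistent.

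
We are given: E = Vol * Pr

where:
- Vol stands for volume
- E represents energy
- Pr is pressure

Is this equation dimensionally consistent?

Yes

Vol (volume) has dimensions [L^3].
E (energy) has dimensions [L^2 M T^-2].
Pr (pressure) has dimensions [L^-1 M T^-2].

Left side: [L^2 M T^-2]
Right side: [L^2 M T^-2]

Both sides have the same dimensions, so the equation is dimensionally consistent.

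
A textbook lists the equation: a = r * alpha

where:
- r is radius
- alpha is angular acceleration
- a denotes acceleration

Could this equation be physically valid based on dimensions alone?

Yes

r (radius) has dimensions [L].
alpha (angular acceleration) has dimensions [T^-2].
a (acceleration) has dimensions [L T^-2].

Left side: [L T^-2]
Right side: [L T^-2]

Both sides have the same dimensions, so the equation is dimensionally consistent.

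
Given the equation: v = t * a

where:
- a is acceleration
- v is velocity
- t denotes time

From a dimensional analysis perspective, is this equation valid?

Yes

a (acceleration) has dimensions [L T^-2].
v (velocity) has dimensions [L T^-1].
t (time) has dimensions [T].

Left side: [L T^-1]
Right side: [L T^-1]

Both sides have the same dimensions, so the equation is dimensionally consistent.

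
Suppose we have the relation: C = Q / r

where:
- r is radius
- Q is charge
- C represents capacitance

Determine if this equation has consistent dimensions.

No

r (radius) has dimensions [L].
Q (charge) has dimensions [I T].
C (capacitance) has dimensions [I^2 L^-2 M^-1 T^4].

Left side: [I^2 L^-2 M^-1 T^4]
Right side: [I L^-1 T]

The two sides have different dimensions, so the equation is NOT dimensionally consistent.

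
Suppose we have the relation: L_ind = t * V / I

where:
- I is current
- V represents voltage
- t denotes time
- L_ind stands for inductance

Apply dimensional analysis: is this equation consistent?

Yes

I (current) has dimensions [I].
V (voltage) has dimensions [I^-1 L^2 M T^-3].
t (time) has dimensions [T].
L_ind (inductance) has dimensions [I^-2 L^2 M T^-2].

Left side: [I^-2 L^2 M T^-2]
Right side: [I^-2 L^2 M T^-2]

Both sides have the same dimensions, so the equation is dimensionally consistent.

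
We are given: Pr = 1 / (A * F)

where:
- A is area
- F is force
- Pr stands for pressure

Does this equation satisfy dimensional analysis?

No

A (area) has dimensions [L^2].
F (force) has dimensions [L M T^-2].
Pr (pressure) has dimensions [L^-1 M T^-2].

Left side: [L^-1 M T^-2]
Right side: [L^-3 M^-1 T^2]

The two sides have different dimensions, so the equation is NOT dimensionally consistent.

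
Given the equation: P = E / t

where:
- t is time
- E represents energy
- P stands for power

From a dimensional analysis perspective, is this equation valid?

Yes

t (time) has dimensions [T].
E (energy) has dimensions [L^2 M T^-2].
P (power) has dimensions [L^2 M T^-3].

Left side: [L^2 M T^-3]
Right side: [L^2 M T^-3]

Both sides have the same dimensions, so the equation is dimensionally consistent.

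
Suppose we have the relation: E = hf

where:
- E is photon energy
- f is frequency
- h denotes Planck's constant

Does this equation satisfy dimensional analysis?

Yes

E (photon energy) has dimensions [L^2 M T^-2].
f (frequency) has dimensions [T^-1].
h (Planck's constant) has dimensions [L^2 M T^-1].

Left side: [L^2 M T^-2]
Right side: [L^2 M T^-2]

Both sides have the same dimensions, so the equation is dimensionally consistent.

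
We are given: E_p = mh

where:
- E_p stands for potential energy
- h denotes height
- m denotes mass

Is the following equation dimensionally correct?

No

E_p (potential energy) has dimensions [L^2 M T^-2].
h (height) has dimensions [L].
m (mass) has dimensions [M].

Left side: [L^2 M T^-2]
Right side: [L M]

The two sides have different dimensions, so the equation is NOT dimensionally consistent.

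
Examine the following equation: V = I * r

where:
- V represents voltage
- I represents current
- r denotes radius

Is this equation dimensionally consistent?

No

V (voltage) has dimensions [I^-1 L^2 M T^-3].
I (current) has dimensions [I].
r (radius) has dimensions [L].

Left side: [I^-1 L^2 M T^-3]
Right side: [I L]

The two sides have different dimensions, so the equation is NOT dimensionally consistent.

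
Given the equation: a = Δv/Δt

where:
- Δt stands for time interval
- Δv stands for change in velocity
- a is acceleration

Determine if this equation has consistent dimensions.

Yes

Δt (time interval) has dimensions [T].
Δv (change in velocity) has dimensions [L T^-1].
a (acceleration) has dimensions [L T^-2].

Left side: [L T^-2]
Right side: [L T^-2]

Both sides have the same dimensions, so the equation is dimensionally consistent.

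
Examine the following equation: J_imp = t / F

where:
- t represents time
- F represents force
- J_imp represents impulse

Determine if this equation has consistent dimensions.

No

t (time) has dimensions [T].
F (force) has dimensions [L M T^-2].
J_imp (impulse) has dimensions [L M T^-1].

Left side: [L M T^-1]
Right side: [L^-1 M^-1 T^3]

The two sides have different dimensions, so the equation is NOT dimensionally consistent.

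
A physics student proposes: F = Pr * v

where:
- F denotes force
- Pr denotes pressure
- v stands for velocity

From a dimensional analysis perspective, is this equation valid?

No

F (force) has dimensions [L M T^-2].
Pr (pressure) has dimensions [L^-1 M T^-2].
v (velocity) has dimensions [L T^-1].

Left side: [L M T^-2]
Right side: [M T^-3]

The two sides have different dimensions, so the equation is NOT dimensionally consistent.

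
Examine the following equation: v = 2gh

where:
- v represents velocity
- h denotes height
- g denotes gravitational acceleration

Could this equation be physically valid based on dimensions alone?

No

v (velocity) has dimensions [L T^-1].
h (height) has dimensions [L].
g (gravitational acceleration) has dimensions [L T^-2].

Left side: [L T^-1]
Right side: [L^2 T^-2]

The two sides have different dimensions, so the equation is NOT dimensionally consistent.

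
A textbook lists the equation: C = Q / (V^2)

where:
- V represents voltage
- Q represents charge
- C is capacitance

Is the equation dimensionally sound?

No

V (voltage) has dimensions [I^-1 L^2 M T^-3].
Q (charge) has dimensions [I T].
C (capacitance) has dimensions [I^2 L^-2 M^-1 T^4].

Left side: [I^2 L^-2 M^-1 T^4]
Right side: [I^3 L^-4 M^-2 T^7]

The two sides have different dimensions, so the equation is NOT dimensionally consistent.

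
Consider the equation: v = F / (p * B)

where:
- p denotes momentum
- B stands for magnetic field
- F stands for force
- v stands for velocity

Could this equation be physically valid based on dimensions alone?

No

p (momentum) has dimensions [L M T^-1].
B (magnetic field) has dimensions [I^-1 M T^-2].
F (force) has dimensions [L M T^-2].
v (velocity) has dimensions [L T^-1].

Left side: [L T^-1]
Right side: [I M^-1 T]

The two sides have different dimensions, so the equation is NOT dimensionally consistent.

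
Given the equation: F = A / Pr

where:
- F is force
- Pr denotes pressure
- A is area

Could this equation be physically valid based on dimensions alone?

No

F (force) has dimensions [L M T^-2].
Pr (pressure) has dimensions [L^-1 M T^-2].
A (area) has dimensions [L^2].

Left side: [L M T^-2]
Right side: [L^3 M^-1 T^2]

The two sides have different dimensions, so the equation is NOT dimensionally consistent.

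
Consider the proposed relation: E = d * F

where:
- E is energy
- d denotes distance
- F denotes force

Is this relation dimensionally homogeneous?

Yes

E (energy) has dimensions [L^2 M T^-2].
d (distance) has dimensions [L].
F (force) has dimensions [L M T^-2].

Left side: [L^2 M T^-2]
Right side: [L^2 M T^-2]

Both sides have the same dimensions, so the equation is dimensionally consistent.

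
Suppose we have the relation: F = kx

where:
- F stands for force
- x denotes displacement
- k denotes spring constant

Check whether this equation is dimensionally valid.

Yes

F (force) has dimensions [L M T^-2].
x (displacement) has dimensions [L].
k (spring constant) has dimensions [M T^-2].

Left side: [L M T^-2]
Right side: [L M T^-2]

Both sides have the same dimensions, so the equation is dimensionally consistent.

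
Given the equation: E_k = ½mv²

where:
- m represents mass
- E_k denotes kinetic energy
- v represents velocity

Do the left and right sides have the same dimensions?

Yes

m (mass) has dimensions [M].
E_k (kinetic energy) has dimensions [L^2 M T^-2].
v (velocity) has dimensions [L T^-1].

Left side: [L^2 M T^-2]
Right side: [L^2 M T^-2]

Both sides have the same dimensions, so the equation is dimensionally consistent.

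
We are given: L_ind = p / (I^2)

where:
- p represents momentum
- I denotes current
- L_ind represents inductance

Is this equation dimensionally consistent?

No

p (momentum) has dimensions [L M T^-1].
I (current) has dimensions [I].
L_ind (inductance) has dimensions [I^-2 L^2 M T^-2].

Left side: [I^-2 L^2 M T^-2]
Right side: [I^-2 L M T^-1]

The two sides have different dimensions, so the equation is NOT dimensionally consistent.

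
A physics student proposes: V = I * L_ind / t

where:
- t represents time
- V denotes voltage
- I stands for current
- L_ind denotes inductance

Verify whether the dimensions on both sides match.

Yes

t (time) has dimensions [T].
V (voltage) has dimensions [I^-1 L^2 M T^-3].
I (current) has dimensions [I].
L_ind (inductance) has dimensions [I^-2 L^2 M T^-2].

Left side: [I^-1 L^2 M T^-3]
Right side: [I^-1 L^2 M T^-3]

Both sides have the same dimensions, so the equation is dimensionally consistent.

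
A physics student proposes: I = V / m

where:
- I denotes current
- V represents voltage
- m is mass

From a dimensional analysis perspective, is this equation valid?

No

I (current) has dimensions [I].
V (voltage) has dimensions [I^-1 L^2 M T^-3].
m (mass) has dimensions [M].

Left side: [I]
Right side: [I^-1 L^2 T^-3]

The two sides have different dimensions, so the equation is NOT dimensionally consistent.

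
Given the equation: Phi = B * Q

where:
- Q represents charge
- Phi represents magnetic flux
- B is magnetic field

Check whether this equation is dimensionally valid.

No

Q (charge) has dimensions [I T].
Phi (magnetic flux) has dimensions [I^-1 L^2 M T^-2].
B (magnetic field) has dimensions [I^-1 M T^-2].

Left side: [I^-1 L^2 M T^-2]
Right side: [M T^-1]

The two sides have different dimensions, so the equation is NOT dimensionally consistent.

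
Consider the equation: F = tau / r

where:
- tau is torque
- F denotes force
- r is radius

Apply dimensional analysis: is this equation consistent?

Yes

tau (torque) has dimensions [L^2 M T^-2].
F (force) has dimensions [L M T^-2].
r (radius) has dimensions [L].

Left side: [L M T^-2]
Right side: [L M T^-2]

Both sides have the same dimensions, so the equation is dimensionally consistent.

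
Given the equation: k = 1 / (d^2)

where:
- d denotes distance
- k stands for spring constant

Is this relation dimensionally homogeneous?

No

d (distance) has dimensions [L].
k (spring constant) has dimensions [M T^-2].

Left side: [M T^-2]
Right side: [L^-2]

The two sides have different dimensions, so the equation is NOT dimensionally consistent.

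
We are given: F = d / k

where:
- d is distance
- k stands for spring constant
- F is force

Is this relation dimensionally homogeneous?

No

d (distance) has dimensions [L].
k (spring constant) has dimensions [M T^-2].
F (force) has dimensions [L M T^-2].

Left side: [L M T^-2]
Right side: [L M^-1 T^2]

The two sides have different dimensions, so the equation is NOT dimensionally consistent.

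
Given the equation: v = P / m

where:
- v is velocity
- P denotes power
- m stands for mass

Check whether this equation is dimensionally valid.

No

v (velocity) has dimensions [L T^-1].
P (power) has dimensions [L^2 M T^-3].
m (mass) has dimensions [M].

Left side: [L T^-1]
Right side: [L^2 T^-3]

The two sides have different dimensions, so the equation is NOT dimensionally consistent.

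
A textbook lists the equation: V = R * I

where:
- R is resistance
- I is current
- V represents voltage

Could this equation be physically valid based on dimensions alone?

Yes

R (resistance) has dimensions [I^-2 L^2 M T^-3].
I (current) has dimensions [I].
V (voltage) has dimensions [I^-1 L^2 M T^-3].

Left side: [I^-1 L^2 M T^-3]
Right side: [I^-1 L^2 M T^-3]

Both sides have the same dimensions, so the equation is dimensionally consistent.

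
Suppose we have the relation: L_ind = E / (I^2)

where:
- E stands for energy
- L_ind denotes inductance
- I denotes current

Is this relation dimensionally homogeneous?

Yes

E (energy) has dimensions [L^2 M T^-2].
L_ind (inductance) has dimensions [I^-2 L^2 M T^-2].
I (current) has dimensions [I].

Left side: [I^-2 L^2 M T^-2]
Right side: [I^-2 L^2 M T^-2]

Both sides have the same dimensions, so the equation is dimensionally consistent.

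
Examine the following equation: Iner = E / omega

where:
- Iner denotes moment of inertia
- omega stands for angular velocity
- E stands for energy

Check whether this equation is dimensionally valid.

No

Iner (moment of inertia) has dimensions [L^2 M].
omega (angular velocity) has dimensions [T^-1].
E (energy) has dimensions [L^2 M T^-2].

Left side: [L^2 M]
Right side: [L^2 M T^-1]

The two sides have different dimensions, so the equation is NOT dimensionally consistent.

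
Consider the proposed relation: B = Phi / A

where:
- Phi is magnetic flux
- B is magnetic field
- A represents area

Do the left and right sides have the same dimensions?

Yes

Phi (magnetic flux) has dimensions [I^-1 L^2 M T^-2].
B (magnetic field) has dimensions [I^-1 M T^-2].
A (area) has dimensions [L^2].

Left side: [I^-1 M T^-2]
Right side: [I^-1 M T^-2]

Both sides have the same dimensions, so the equation is dimensionally consistent.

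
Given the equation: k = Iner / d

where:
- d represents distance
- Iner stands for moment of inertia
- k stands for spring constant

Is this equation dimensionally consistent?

No

d (distance) has dimensions [L].
Iner (moment of inertia) has dimensions [L^2 M].
k (spring constant) has dimensions [M T^-2].

Left side: [M T^-2]
Right side: [L M]

The two sides have different dimensions, so the equation is NOT dimensionally consistent.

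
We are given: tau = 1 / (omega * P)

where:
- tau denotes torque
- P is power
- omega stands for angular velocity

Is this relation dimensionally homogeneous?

No

tau (torque) has dimensions [L^2 M T^-2].
P (power) has dimensions [L^2 M T^-3].
omega (angular velocity) has dimensions [T^-1].

Left side: [L^2 M T^-2]
Right side: [L^-2 M^-1 T^4]

The two sides have different dimensions, so the equation is NOT dimensionally consistent.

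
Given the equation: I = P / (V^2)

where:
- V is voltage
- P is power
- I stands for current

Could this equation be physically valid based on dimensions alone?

No

V (voltage) has dimensions [I^-1 L^2 M T^-3].
P (power) has dimensions [L^2 M T^-3].
I (current) has dimensions [I].

Left side: [I]
Right side: [I^2 L^-2 M^-1 T^3]

The two sides have different dimensions, so the equation is NOT dimensionally consistent.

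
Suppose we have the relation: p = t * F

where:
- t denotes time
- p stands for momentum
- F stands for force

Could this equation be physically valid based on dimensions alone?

Yes

t (time) has dimensions [T].
p (momentum) has dimensions [L M T^-1].
F (force) has dimensions [L M T^-2].

Left side: [L M T^-1]
Right side: [L M T^-1]

Both sides have the same dimensions, so the equation is dimensionally consistent.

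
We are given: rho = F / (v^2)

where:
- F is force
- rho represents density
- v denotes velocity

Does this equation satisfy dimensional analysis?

No

F (force) has dimensions [L M T^-2].
rho (density) has dimensions [L^-3 M].
v (velocity) has dimensions [L T^-1].

Left side: [L^-3 M]
Right side: [L^-1 M]

The two sides have different dimensions, so the equation is NOT dimensionally consistent.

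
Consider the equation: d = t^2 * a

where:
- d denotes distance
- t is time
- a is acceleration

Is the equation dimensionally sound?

Yes

d (distance) has dimensions [L].
t (time) has dimensions [T].
a (acceleration) has dimensions [L T^-2].

Left side: [L]
Right side: [L]

Both sides have the same dimensions, so the equation is dimensionally consistent.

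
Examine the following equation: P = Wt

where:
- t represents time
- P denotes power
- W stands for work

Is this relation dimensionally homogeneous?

No

t (time) has dimensions [T].
P (power) has dimensions [L^2 M T^-3].
W (work) has dimensions [L^2 M T^-2].

Left side: [L^2 M T^-3]
Right side: [L^2 M T^-1]

The two sides have different dimensions, so the equation is NOT dimensionally consistent.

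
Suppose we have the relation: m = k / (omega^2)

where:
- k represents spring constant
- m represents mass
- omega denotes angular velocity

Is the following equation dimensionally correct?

Yes

k (spring constant) has dimensions [M T^-2].
m (mass) has dimensions [M].
omega (angular velocity) has dimensions [T^-1].

Left side: [M]
Right side: [M]

Both sides have the same dimensions, so the equation is dimensionally consistent.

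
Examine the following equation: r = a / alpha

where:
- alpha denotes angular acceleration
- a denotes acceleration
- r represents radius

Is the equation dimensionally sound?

Yes

alpha (angular acceleration) has dimensions [T^-2].
a (acceleration) has dimensions [L T^-2].
r (radius) has dimensions [L].

Left side: [L]
Right side: [L]

Both sides have the same dimensions, so the equation is dimensionally consistent.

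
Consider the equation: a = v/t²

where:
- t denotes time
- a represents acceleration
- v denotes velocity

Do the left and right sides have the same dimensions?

No

t (time) has dimensions [T].
a (acceleration) has dimensions [L T^-2].
v (velocity) has dimensions [L T^-1].

Left side: [L T^-2]
Right side: [L T^-3]

The two sides have different dimensions, so the equation is NOT dimensionally consistent.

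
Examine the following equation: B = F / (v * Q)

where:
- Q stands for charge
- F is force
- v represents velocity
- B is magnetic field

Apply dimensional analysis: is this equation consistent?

Yes

Q (charge) has dimensions [I T].
F (force) has dimensions [L M T^-2].
v (velocity) has dimensions [L T^-1].
B (magnetic field) has dimensions [I^-1 M T^-2].

Left side: [I^-1 M T^-2]
Right side: [I^-1 M T^-2]

Both sides have the same dimensions, so the equation is dimensionally consistent.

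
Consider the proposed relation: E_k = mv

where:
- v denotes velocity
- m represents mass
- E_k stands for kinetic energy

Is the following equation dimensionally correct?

No

v (velocity) has dimensions [L T^-1].
m (mass) has dimensions [M].
E_k (kinetic energy) has dimensions [L^2 M T^-2].

Left side: [L^2 M T^-2]
Right side: [L M T^-1]

The two sides have different dimensions, so the equation is NOT dimensionally consistent.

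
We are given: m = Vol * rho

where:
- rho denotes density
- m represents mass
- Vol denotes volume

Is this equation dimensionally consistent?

Yes

rho (density) has dimensions [L^-3 M].
m (mass) has dimensions [M].
Vol (volume) has dimensions [L^3].

Left side: [M]
Right side: [M]

Both sides have the same dimensions, so the equation is dimensionally consistent.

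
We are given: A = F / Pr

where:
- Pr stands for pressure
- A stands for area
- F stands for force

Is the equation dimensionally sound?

Yes

Pr (pressure) has dimensions [L^-1 M T^-2].
A (area) has dimensions [L^2].
F (force) has dimensions [L M T^-2].

Left side: [L^2]
Right side: [L^2]

Both sides have the same dimensions, so the equation is dimensionally consistent.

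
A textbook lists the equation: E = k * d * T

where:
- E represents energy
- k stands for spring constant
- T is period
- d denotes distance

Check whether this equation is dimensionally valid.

No

E (energy) has dimensions [L^2 M T^-2].
k (spring constant) has dimensions [M T^-2].
T (period) has dimensions [T].
d (distance) has dimensions [L].

Left side: [L^2 M T^-2]
Right side: [L M T^-1]

The two sides have different dimensions, so the equation is NOT dimensionally consistent.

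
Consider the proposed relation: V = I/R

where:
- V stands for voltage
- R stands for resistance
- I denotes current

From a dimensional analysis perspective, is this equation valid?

No

V (voltage) has dimensions [I^-1 L^2 M T^-3].
R (resistance) has dimensions [I^-2 L^2 M T^-3].
I (current) has dimensions [I].

Left side: [I^-1 L^2 M T^-3]
Right side: [I^3 L^-2 M^-1 T^3]

The two sides have different dimensions, so the equation is NOT dimensionally consistent.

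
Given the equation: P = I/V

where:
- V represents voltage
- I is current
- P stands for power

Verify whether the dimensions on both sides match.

No

V (voltage) has dimensions [I^-1 L^2 M T^-3].
I (current) has dimensions [I].
P (power) has dimensions [L^2 M T^-3].

Left side: [L^2 M T^-3]
Right side: [I^2 L^-2 M^-1 T^3]

The two sides have different dimensions, so the equation is NOT dimensionally consistent.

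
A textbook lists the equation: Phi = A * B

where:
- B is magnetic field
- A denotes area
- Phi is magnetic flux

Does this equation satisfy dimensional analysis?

Yes

B (magnetic field) has dimensions [I^-1 M T^-2].
A (area) has dimensions [L^2].
Phi (magnetic flux) has dimensions [I^-1 L^2 M T^-2].

Left side: [I^-1 L^2 M T^-2]
Right side: [I^-1 L^2 M T^-2]

Both sides have the same dimensions, so the equation is dimensionally consistent.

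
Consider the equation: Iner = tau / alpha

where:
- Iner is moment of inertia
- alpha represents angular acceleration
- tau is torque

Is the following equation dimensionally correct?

Yes

Iner (moment of inertia) has dimensions [L^2 M].
alpha (angular acceleration) has dimensions [T^-2].
tau (torque) has dimensions [L^2 M T^-2].

Left side: [L^2 M]
Right side: [L^2 M]

Both sides have the same dimensions, so the equation is dimensionally consistent.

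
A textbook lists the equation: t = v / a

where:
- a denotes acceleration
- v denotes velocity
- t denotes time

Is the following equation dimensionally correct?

Yes

a (acceleration) has dimensions [L T^-2].
v (velocity) has dimensions [L T^-1].
t (time) has dimensions [T].

Left side: [T]
Right side: [T]

Both sides have the same dimensions, so the equation is dimensionally consistent.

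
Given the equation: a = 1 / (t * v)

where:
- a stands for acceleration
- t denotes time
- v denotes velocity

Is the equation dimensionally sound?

No

a (acceleration) has dimensions [L T^-2].
t (time) has dimensions [T].
v (velocity) has dimensions [L T^-1].

Left side: [L T^-2]
Right side: [L^-1]

The two sides have different dimensions, so the equation is NOT dimensionally consistent.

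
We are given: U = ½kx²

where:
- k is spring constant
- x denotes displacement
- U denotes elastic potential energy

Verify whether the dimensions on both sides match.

Yes

k (spring constant) has dimensions [M T^-2].
x (displacement) has dimensions [L].
U (elastic potential energy) has dimensions [L^2 M T^-2].

Left side: [L^2 M T^-2]
Right side: [L^2 M T^-2]

Both sides have the same dimensions, so the equation is dimensionally consistent.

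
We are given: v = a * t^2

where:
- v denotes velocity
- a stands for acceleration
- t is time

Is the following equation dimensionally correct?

No

v (velocity) has dimensions [L T^-1].
a (acceleration) has dimensions [L T^-2].
t (time) has dimensions [T].

Left side: [L T^-1]
Right side: [L]

The two sides have different dimensions, so the equation is NOT dimensionally consistent.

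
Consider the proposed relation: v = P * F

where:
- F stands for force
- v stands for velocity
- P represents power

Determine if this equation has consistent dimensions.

No

F (force) has dimensions [L M T^-2].
v (velocity) has dimensions [L T^-1].
P (power) has dimensions [L^2 M T^-3].

Left side: [L T^-1]
Right side: [L^3 M^2 T^-5]

The two sides have different dimensions, so the equation is NOT dimensionally consistent.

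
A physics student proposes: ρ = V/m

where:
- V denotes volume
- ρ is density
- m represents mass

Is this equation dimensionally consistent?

No

V (volume) has dimensions [L^3].
ρ (density) has dimensions [L^-3 M].
m (mass) has dimensions [M].

Left side: [L^-3 M]
Right side: [L^3 M^-1]

The two sides have different dimensions, so the equation is NOT dimensionally consistent.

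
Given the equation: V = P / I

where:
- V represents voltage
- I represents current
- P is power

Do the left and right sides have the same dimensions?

Yes

V (voltage) has dimensions [I^-1 L^2 M T^-3].
I (current) has dimensions [I].
P (power) has dimensions [L^2 M T^-3].

Left side: [I^-1 L^2 M T^-3]
Right side: [I^-1 L^2 M T^-3]

Both sides have the same dimensions, so the equation is dimensionally consistent.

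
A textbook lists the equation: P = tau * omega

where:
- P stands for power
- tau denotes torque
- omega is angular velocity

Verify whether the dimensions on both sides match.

Yes

P (power) has dimensions [L^2 M T^-3].
tau (torque) has dimensions [L^2 M T^-2].
omega (angular velocity) has dimensions [T^-1].

Left side: [L^2 M T^-3]
Right side: [L^2 M T^-3]

Both sides have the same dimensions, so the equation is dimensionally consistent.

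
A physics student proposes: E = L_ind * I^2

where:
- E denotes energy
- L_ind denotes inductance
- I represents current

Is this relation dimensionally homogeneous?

Yes

E (energy) has dimensions [L^2 M T^-2].
L_ind (inductance) has dimensions [I^-2 L^2 M T^-2].
I (current) has dimensions [I].

Left side: [L^2 M T^-2]
Right side: [L^2 M T^-2]

Both sides have the same dimensions, so the equation is dimensionally consistent.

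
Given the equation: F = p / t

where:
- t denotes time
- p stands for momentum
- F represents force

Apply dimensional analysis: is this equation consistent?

Yes

t (time) has dimensions [T].
p (momentum) has dimensions [L M T^-1].
F (force) has dimensions [L M T^-2].

Left side: [L M T^-2]
Right side: [L M T^-2]

Both sides have the same dimensions, so the equation is dimensionally consistent.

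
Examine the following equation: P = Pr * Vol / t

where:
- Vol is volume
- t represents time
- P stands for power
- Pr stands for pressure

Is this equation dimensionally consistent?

Yes

Vol (volume) has dimensions [L^3].
t (time) has dimensions [T].
P (power) has dimensions [L^2 M T^-3].
Pr (pressure) has dimensions [L^-1 M T^-2].

Left side: [L^2 M T^-3]
Right side: [L^2 M T^-3]

Both sides have the same dimensions, so the equation is dimensionally consistent.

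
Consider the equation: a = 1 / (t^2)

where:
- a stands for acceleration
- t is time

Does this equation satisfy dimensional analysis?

No

a (acceleration) has dimensions [L T^-2].
t (time) has dimensions [T].

Left side: [L T^-2]
Right side: [T^-2]

The two sides have different dimensions, so the equation is NOT dimensionally consistent.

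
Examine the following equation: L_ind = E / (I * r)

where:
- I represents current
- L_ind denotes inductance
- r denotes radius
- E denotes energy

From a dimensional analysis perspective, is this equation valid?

No

I (current) has dimensions [I].
L_ind (inductance) has dimensions [I^-2 L^2 M T^-2].
r (radius) has dimensions [L].
E (energy) has dimensions [L^2 M T^-2].

Left side: [I^-2 L^2 M T^-2]
Right side: [I^-1 L M T^-2]

The two sides have different dimensions, so the equation is NOT dimensionally consistent.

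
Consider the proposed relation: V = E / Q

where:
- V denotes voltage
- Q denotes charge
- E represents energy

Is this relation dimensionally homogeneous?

Yes

V (voltage) has dimensions [I^-1 L^2 M T^-3].
Q (charge) has dimensions [I T].
E (energy) has dimensions [L^2 M T^-2].

Left side: [I^-1 L^2 M T^-3]
Right side: [I^-1 L^2 M T^-3]

Both sides have the same dimensions, so the equation is dimensionally consistent.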